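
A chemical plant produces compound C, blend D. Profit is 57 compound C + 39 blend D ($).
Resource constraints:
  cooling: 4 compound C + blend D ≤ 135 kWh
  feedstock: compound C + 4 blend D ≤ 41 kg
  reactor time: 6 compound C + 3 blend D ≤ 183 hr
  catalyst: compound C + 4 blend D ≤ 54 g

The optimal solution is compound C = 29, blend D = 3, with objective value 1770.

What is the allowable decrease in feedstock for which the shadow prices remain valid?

10.5

Binding constraints: feedstock, reactor time. The basis is B = [[1,4],[6,3]] with det -21.
Per unit decrease in feedstock, x* moves by d = (0.1429, -0.2857).
The basis stays optimal until blend D reaches 0; allowable decrease = 10.5 kg.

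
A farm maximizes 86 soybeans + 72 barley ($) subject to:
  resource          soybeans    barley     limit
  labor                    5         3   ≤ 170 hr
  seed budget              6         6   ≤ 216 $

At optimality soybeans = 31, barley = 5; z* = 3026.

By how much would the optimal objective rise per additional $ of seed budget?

Both labor and seed budget are binding at x*.
The binding rows give the dual system: 5·y_labor + 6·y_seed budget = 86 and 3·y_labor + 6·y_seed budget = 72.
This yields shadow prices y_labor = 7, y_seed budget = 8.5.
Shadow price of seed budget = 8.5.

8.5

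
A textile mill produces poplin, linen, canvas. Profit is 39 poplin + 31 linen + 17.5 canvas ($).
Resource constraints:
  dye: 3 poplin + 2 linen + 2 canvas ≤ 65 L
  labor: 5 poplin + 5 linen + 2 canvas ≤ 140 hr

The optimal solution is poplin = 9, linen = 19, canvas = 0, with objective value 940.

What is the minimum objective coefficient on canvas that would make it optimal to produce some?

22

Check each constraint at x*: dye 65/65 (tight); labor 140/140 (tight).
The binding rows give the dual system: 3·y_dye + 5·y_labor = 39 and 2·y_dye + 5·y_labor = 31.
→ y_dye = 8 and y_labor = 3.
canvas enters the basis when its profit ≥ yᵀa₃ = 8·2 + 3·2 = 22.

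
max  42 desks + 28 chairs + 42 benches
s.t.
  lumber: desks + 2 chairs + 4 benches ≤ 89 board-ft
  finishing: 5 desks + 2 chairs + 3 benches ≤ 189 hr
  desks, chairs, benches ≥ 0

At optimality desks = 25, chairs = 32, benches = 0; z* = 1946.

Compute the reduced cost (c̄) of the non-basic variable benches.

At the optimum: lumber uses 89 of 89 (binding); finishing uses 189 of 189 (binding).
From A_Bᵀ y = c: 1·y_lumber + 5·y_finishing = 42; 2·y_lumber + 2·y_finishing = 28.
This yields shadow prices y_lumber = 7, y_finishing = 7.
Reduced cost of benches: c₃ − yᵀa₃ = 42 − (7·4 + 7·3) = 42 − 49 = -7.

-7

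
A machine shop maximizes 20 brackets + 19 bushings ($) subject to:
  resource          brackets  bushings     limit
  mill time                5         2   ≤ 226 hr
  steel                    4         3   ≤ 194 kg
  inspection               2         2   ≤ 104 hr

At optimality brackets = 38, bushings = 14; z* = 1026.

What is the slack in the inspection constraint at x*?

0

inspection used = 2·38 + 2·14 = 104; slack = 104 − 104 = 0.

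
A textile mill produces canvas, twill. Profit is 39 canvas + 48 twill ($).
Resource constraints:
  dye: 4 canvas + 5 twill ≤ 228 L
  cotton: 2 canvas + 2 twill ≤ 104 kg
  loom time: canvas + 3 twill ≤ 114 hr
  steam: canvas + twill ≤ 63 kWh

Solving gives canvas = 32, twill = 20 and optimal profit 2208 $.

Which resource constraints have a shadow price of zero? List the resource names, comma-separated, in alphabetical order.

loom time, steam

dye: 228/228 (binding)
cotton: 104/104 (binding)
loom time: 92/114 (slack 22)
steam: 52/63 (slack 11)
By complementary slackness, a constraint with positive slack has shadow price 0 → loom time, steam.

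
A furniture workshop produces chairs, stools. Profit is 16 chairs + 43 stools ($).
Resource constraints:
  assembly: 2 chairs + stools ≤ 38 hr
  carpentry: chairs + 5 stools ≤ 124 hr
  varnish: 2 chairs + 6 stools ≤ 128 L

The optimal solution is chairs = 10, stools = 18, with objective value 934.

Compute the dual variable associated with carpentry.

0

Binding: assembly and varnish. Non-binding: carpentry (24 unused).
By complementary slackness, y = 0 for the non-binding constraint.
The binding rows give the dual system: 2·y_assembly + 2·y_varnish = 16 and 1·y_assembly + 6·y_varnish = 43.
→ y_assembly = 1 and y_varnish = 7.
Shadow price of carpentry = 0.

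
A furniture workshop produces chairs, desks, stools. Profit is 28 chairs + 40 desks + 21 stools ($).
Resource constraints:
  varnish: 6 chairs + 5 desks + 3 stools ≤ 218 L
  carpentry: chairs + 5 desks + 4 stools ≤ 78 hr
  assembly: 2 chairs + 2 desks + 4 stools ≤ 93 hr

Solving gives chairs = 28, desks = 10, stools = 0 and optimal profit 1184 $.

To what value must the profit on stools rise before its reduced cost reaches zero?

28

Binding: varnish and carpentry. Non-binding: assembly (17 unused).
By complementary slackness, y = 0 for the non-binding constraint.
The binding rows give the dual system: 6·y_varnish + 1·y_carpentry = 28 and 5·y_varnish + 5·y_carpentry = 40.
Solving: y_varnish = 4, y_carpentry = 4.
stools enters the basis when its profit ≥ yᵀa₃ = 4·3 + 4·4 = 28.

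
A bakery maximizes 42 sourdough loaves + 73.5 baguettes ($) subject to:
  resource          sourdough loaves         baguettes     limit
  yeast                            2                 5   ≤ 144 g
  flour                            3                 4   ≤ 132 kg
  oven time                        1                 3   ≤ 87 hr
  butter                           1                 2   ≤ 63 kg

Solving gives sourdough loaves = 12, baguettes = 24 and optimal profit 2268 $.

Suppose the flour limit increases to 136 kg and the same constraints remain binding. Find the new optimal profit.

2304

Binding: yeast and flour. Non-binding: oven time (3 unused), butter (3 unused).
Since oven time, butter are not tight, their duals are 0.
From A_Bᵀ y = c: 2·y_yeast + 3·y_flour = 42; 5·y_yeast + 4·y_flour = 73.5.
Solving: y_yeast = 7.5, y_flour = 9.
Δz = y_flour·Δb = 9 × (4) = 36, so new z* = 2268 + 36 = 2304.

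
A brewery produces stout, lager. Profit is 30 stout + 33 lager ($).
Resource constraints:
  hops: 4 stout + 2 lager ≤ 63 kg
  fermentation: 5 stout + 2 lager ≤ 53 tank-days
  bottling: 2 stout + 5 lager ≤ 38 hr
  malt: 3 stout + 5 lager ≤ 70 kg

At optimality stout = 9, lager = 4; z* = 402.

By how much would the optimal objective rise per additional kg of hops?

0

Check each constraint at x*: hops 44/63 (slack 19); fermentation 53/53 (tight); bottling 38/38 (tight); malt 47/70 (slack 23).
By complementary slackness, y = 0 for the non-binding constraints.
From A_Bᵀ y = c: 5·y_fermentation + 2·y_bottling = 30; 2·y_fermentation + 5·y_bottling = 33.
→ y_fermentation = 4 and y_bottling = 5.
Shadow price of hops = 0.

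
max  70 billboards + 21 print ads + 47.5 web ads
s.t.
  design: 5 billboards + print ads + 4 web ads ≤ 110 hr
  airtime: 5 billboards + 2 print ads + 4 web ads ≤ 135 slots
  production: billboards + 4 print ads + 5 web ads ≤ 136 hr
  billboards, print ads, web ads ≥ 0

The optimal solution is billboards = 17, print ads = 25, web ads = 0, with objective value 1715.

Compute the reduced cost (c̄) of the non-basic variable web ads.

Binding: design and airtime. Non-binding: production (19 unused).
Slack constraints have shadow price 0 (complementary slackness).
From A_Bᵀ y = c: 5·y_design + 5·y_airtime = 70; 1·y_design + 2·y_airtime = 21.
→ y_design = 7 and y_airtime = 7.
Reduced cost of web ads: c₃ − yᵀa₃ = 47.5 − (7·4 + 7·4) = 47.5 − 56 = -8.5.

-8.5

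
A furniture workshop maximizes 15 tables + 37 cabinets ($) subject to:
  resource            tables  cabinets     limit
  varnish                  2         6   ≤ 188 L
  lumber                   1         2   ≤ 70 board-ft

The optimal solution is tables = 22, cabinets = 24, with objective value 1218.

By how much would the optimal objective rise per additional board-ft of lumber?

Both varnish and lumber are binding at x*.
The binding rows give the dual system: 2·y_varnish + 1·y_lumber = 15 and 6·y_varnish + 2·y_lumber = 37.
Solving: y_varnish = 3.5, y_lumber = 8.
Shadow price of lumber = 8.

8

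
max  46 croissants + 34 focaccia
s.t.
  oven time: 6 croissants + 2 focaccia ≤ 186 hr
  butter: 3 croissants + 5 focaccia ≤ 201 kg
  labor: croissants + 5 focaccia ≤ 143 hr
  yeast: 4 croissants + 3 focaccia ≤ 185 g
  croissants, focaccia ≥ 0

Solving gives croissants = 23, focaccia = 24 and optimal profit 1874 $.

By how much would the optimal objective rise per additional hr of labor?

4

Check each constraint at x*: oven time 186/186 (tight); butter 189/201 (slack 12); labor 143/143 (tight); yeast 164/185 (slack 21).
Slack constraints have shadow price 0 (complementary slackness).
Dual feasibility on the basic columns requires 6·y_oven time + 1·y_labor = 46, 2·y_oven time + 5·y_labor = 34.
This yields shadow prices y_oven time = 7, y_labor = 4.
Shadow price of labor = 4.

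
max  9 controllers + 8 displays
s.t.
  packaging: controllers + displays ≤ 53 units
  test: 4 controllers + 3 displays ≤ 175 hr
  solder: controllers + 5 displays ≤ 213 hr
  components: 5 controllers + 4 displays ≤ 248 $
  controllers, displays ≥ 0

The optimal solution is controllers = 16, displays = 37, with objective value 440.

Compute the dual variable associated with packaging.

5

Check each constraint at x*: packaging 53/53 (tight); test 175/175 (tight); solder 201/213 (slack 12); components 228/248 (slack 20).
Slack constraints have shadow price 0 (complementary slackness).
The binding rows give the dual system: 1·y_packaging + 4·y_test = 9 and 1·y_packaging + 3·y_test = 8.
This yields shadow prices y_packaging = 5, y_test = 1.
Shadow price of packaging = 5.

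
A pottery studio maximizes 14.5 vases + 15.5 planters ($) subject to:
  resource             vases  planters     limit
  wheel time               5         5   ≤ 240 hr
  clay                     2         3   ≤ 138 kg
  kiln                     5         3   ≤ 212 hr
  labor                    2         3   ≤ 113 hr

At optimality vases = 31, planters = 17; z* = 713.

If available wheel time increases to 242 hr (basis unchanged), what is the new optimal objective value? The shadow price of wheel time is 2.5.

Δb = 2, so new z* = 713 + (2.5)·(2) = 713 + 5 = 718.

718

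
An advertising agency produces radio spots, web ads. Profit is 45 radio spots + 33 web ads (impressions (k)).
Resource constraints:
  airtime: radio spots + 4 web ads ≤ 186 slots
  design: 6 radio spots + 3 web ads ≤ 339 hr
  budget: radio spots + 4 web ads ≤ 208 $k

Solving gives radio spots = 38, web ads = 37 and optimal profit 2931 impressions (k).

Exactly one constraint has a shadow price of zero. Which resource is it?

budget

airtime: 186/186 (binding)
design: 339/339 (binding)
budget: 186/208 (slack 22)
By complementary slackness, a constraint with positive slack has shadow price 0 → budget.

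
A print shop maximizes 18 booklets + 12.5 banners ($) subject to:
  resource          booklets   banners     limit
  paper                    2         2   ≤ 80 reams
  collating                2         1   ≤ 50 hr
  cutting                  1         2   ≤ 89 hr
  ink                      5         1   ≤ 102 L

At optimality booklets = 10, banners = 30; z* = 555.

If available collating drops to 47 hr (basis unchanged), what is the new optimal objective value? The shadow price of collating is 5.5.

538.5

Δb = -3, so new z* = 555 + (5.5)·(-3) = 555 − 16.5 = 538.5.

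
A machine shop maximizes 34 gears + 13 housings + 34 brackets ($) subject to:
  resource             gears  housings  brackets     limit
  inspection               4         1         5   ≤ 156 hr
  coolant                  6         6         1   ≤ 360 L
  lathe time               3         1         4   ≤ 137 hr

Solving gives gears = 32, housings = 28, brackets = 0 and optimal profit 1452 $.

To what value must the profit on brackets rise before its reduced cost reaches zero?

36

Check each constraint at x*: inspection 156/156 (tight); coolant 360/360 (tight); lathe time 124/137 (slack 13).
Since lathe time is not tight, its dual is 0.
Dual feasibility on the basic columns requires 4·y_inspection + 6·y_coolant = 34, 1·y_inspection + 6·y_coolant = 13.
Solving: y_inspection = 7, y_coolant = 1.
brackets enters the basis when its profit ≥ yᵀa₃ = 7·5 + 1·1 = 36.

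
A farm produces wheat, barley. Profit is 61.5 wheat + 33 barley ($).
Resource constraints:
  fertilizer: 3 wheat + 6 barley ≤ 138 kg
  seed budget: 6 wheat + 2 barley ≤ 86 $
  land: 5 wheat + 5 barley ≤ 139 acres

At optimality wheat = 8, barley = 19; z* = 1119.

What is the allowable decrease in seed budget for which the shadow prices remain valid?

40

Binding constraints: fertilizer, seed budget. The basis is B = [[3,6],[6,2]] with det -30.
Per unit decrease in seed budget, x* moves by d = (-0.2, 0.1).
The basis stays optimal until wheat reaches 0; allowable decrease = 40 $.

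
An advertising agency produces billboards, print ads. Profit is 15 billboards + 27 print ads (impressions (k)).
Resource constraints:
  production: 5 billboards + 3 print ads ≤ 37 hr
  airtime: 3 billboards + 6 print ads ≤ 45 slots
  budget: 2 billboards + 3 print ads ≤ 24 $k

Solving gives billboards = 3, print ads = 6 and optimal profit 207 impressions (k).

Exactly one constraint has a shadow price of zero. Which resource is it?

production

production: 33/37 (slack 4)
airtime: 45/45 (binding)
budget: 24/24 (binding)
By complementary slackness, a constraint with positive slack has shadow price 0 → production.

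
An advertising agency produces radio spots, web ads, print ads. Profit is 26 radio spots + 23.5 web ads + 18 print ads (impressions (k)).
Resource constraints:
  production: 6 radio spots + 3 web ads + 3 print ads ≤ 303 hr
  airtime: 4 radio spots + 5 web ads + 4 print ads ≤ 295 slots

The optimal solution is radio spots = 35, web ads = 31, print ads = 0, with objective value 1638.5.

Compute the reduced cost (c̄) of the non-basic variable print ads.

Both production and airtime are binding at x*.
From A_Bᵀ y = c: 6·y_production + 4·y_airtime = 26; 3·y_production + 5·y_airtime = 23.5.
Solving: y_production = 2, y_airtime = 3.5.
Reduced cost of print ads: c₃ − yᵀa₃ = 18 − (2·3 + 3.5·4) = 18 − 20 = -2.

-2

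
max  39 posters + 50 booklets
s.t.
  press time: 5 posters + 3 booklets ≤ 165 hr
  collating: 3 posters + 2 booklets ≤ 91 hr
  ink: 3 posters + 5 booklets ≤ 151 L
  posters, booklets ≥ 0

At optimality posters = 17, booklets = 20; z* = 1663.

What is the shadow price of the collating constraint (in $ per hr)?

At the optimum: press time uses 145 of 165 (slack = 20); collating uses 91 of 91 (binding); ink uses 151 of 151 (binding).
Slack constraints have shadow price 0 (complementary slackness).
Dual feasibility on the basic columns requires 3·y_collating + 3·y_ink = 39, 2·y_collating + 5·y_ink = 50.
→ y_collating = 5 and y_ink = 8.
Shadow price of collating = 5.

5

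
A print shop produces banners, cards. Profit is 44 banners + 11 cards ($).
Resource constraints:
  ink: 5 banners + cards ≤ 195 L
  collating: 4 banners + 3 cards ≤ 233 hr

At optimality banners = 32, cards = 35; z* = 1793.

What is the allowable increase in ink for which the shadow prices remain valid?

Binding constraints: ink, collating. The basis is B = [[5,1],[4,3]] with det 11.
Per unit increase in ink, x* moves by d = (0.2727, -0.3636).
The basis stays optimal until cards reaches 0; allowable increase = 96.25 L.

96.25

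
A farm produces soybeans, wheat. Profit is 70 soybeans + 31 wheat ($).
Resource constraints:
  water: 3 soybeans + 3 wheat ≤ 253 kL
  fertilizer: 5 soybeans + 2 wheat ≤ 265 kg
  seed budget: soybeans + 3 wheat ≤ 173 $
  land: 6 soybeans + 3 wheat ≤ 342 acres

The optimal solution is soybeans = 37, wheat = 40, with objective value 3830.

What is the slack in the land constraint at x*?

land used = 6·37 + 3·40 = 342; slack = 342 − 342 = 0.

0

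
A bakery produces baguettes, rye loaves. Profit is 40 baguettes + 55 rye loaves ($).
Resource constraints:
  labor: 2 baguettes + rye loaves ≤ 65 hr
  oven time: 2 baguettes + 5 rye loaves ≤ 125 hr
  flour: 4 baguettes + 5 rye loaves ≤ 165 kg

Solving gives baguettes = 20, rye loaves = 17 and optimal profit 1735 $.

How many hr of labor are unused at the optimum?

8

labor used = 2·20 + 1·17 = 57; slack = 65 − 57 = 8.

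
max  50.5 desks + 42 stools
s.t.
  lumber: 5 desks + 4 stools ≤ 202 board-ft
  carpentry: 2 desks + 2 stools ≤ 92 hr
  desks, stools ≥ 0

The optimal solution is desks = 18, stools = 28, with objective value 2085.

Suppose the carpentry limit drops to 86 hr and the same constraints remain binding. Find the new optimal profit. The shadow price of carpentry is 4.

2061

Δb = -6, so new z* = 2085 + (4)·(-6) = 2085 − 24 = 2061.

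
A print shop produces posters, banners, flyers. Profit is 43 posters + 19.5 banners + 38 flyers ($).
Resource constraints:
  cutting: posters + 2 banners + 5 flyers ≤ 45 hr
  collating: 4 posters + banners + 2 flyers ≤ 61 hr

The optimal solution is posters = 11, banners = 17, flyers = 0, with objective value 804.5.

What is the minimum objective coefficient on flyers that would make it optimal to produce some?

At the optimum: cutting uses 45 of 45 (binding); collating uses 61 of 61 (binding).
The binding rows give the dual system: 1·y_cutting + 4·y_collating = 43 and 2·y_cutting + 1·y_collating = 19.5.
Solving: y_cutting = 5, y_collating = 9.5.
flyers enters the basis when its profit ≥ yᵀa₃ = 5·5 + 9.5·2 = 44.

44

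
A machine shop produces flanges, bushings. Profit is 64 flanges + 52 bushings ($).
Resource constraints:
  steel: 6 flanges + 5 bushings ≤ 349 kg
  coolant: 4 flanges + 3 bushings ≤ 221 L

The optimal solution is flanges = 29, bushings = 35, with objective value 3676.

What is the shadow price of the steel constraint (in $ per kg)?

At the optimum: steel uses 349 of 349 (binding); coolant uses 221 of 221 (binding).
The binding rows give the dual system: 6·y_steel + 4·y_coolant = 64 and 5·y_steel + 3·y_coolant = 52.
→ y_steel = 8 and y_coolant = 4.
Shadow price of steel = 8.

8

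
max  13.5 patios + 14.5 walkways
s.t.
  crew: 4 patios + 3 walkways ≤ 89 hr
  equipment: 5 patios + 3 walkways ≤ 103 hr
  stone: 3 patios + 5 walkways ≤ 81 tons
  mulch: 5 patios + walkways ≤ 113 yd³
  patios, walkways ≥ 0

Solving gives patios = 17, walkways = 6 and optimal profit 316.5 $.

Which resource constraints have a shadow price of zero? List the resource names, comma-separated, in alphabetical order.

crew, mulch

crew: 86/89 (slack 3)
equipment: 103/103 (binding)
stone: 81/81 (binding)
mulch: 91/113 (slack 22)
By complementary slackness, a constraint with positive slack has shadow price 0 → crew, mulch.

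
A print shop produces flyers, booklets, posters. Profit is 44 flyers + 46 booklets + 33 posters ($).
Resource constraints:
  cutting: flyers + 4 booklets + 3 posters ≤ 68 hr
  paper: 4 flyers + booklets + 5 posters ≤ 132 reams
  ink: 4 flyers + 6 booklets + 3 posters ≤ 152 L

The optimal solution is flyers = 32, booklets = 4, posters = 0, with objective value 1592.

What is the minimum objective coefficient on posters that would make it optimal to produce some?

Check each constraint at x*: cutting 48/68 (slack 20); paper 132/132 (tight); ink 152/152 (tight).
By complementary slackness, y = 0 for the non-binding constraint.
From A_Bᵀ y = c: 4·y_paper + 4·y_ink = 44; 1·y_paper + 6·y_ink = 46.
Solving: y_paper = 4, y_ink = 7.
posters enters the basis when its profit ≥ yᵀa₃ = 4·5 + 7·3 = 41.

41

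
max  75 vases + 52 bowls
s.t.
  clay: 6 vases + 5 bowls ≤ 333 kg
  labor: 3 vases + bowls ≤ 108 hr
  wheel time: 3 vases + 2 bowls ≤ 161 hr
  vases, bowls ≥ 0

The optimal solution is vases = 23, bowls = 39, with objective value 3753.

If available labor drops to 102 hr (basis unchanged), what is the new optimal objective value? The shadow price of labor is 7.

3711

Δb = -6, so new z* = 3753 + (7)·(-6) = 3753 − 42 = 3711.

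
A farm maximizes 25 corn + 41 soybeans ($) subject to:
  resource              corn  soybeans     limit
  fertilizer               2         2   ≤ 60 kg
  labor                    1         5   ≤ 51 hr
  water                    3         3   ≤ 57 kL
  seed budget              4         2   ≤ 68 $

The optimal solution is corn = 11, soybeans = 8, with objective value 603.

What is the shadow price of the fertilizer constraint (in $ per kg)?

Binding: labor and water. Non-binding: fertilizer (22 unused), seed budget (8 unused).
By complementary slackness, y = 0 for the non-binding constraints.
The binding rows give the dual system: 1·y_labor + 3·y_water = 25 and 5·y_labor + 3·y_water = 41.
This yields shadow prices y_labor = 4, y_water = 7.
Shadow price of fertilizer = 0.

0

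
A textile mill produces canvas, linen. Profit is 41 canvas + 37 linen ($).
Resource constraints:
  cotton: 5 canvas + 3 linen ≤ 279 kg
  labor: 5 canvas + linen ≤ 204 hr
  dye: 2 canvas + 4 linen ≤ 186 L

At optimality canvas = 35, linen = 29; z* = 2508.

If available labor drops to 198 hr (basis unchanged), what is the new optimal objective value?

At the optimum: cotton uses 262 of 279 (slack = 17); labor uses 204 of 204 (binding); dye uses 186 of 186 (binding).
By complementary slackness, y = 0 for the non-binding constraint.
The binding rows give the dual system: 5·y_labor + 2·y_dye = 41 and 1·y_labor + 4·y_dye = 37.
Solving: y_labor = 5, y_dye = 8.
Δz = y_labor·Δb = 5 × (-6) = -30, so new z* = 2508 − 30 = 2478.

2478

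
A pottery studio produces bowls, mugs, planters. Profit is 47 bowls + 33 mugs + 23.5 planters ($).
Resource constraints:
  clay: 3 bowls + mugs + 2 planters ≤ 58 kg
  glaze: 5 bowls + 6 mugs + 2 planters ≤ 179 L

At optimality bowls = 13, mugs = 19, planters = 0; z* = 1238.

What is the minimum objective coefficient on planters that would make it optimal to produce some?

26

Check each constraint at x*: clay 58/58 (tight); glaze 179/179 (tight).
The binding rows give the dual system: 3·y_clay + 5·y_glaze = 47 and 1·y_clay + 6·y_glaze = 33.
This yields shadow prices y_clay = 9, y_glaze = 4.
planters enters the basis when its profit ≥ yᵀa₃ = 9·2 + 4·2 = 26.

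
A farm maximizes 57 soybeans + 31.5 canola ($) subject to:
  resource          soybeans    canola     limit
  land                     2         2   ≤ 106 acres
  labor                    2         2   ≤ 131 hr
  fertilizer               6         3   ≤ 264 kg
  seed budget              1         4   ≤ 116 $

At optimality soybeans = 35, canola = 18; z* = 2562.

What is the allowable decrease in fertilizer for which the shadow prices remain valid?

9

Binding constraints: land, fertilizer. The basis is B = [[2,2],[6,3]] with det -6.
Per unit decrease in fertilizer, x* moves by d = (-0.3333, 0.3333).
The basis stays optimal until seed budget becomes binding; allowable decrease = 9 kg.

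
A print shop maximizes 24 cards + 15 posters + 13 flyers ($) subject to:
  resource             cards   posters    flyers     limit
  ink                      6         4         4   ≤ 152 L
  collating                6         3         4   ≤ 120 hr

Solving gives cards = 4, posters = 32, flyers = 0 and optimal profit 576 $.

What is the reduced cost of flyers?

-3

Both ink and collating are binding at x*.
From A_Bᵀ y = c: 6·y_ink + 6·y_collating = 24; 4·y_ink + 3·y_collating = 15.
Solving: y_ink = 3, y_collating = 1.
Reduced cost of flyers: c₃ − yᵀa₃ = 13 − (3·4 + 1·4) = 13 − 16 = -3.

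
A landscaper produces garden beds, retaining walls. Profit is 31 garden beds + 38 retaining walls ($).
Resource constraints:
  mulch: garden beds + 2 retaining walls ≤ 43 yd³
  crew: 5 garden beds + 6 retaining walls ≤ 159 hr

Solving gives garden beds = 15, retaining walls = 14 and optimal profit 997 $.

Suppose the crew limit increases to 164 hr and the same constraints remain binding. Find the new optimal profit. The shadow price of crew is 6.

Δb = 5, so new z* = 997 + (6)·(5) = 997 + 30 = 1027.

1027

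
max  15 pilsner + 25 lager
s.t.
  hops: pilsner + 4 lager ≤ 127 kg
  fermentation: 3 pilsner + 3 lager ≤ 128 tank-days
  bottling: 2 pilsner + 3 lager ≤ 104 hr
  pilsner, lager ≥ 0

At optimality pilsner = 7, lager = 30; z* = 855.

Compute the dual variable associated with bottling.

Check each constraint at x*: hops 127/127 (tight); fermentation 111/128 (slack 17); bottling 104/104 (tight).
Slack constraints have shadow price 0 (complementary slackness).
Dual feasibility on the basic columns requires 1·y_hops + 2·y_bottling = 15, 4·y_hops + 3·y_bottling = 25.
→ y_hops = 1 and y_bottling = 7.
Shadow price of bottling = 7.

7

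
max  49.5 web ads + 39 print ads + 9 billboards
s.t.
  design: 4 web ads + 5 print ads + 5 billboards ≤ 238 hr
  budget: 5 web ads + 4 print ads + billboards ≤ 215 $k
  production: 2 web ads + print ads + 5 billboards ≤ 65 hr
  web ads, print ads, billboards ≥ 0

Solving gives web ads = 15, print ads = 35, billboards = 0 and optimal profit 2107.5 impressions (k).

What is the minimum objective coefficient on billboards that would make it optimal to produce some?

At the optimum: design uses 235 of 238 (slack = 3); budget uses 215 of 215 (binding); production uses 65 of 65 (binding).
By complementary slackness, y = 0 for the non-binding constraint.
Dual feasibility on the basic columns requires 5·y_budget + 2·y_production = 49.5, 4·y_budget + 1·y_production = 39.
Solving: y_budget = 9.5, y_production = 1.
billboards enters the basis when its profit ≥ yᵀa₃ = 9.5·1 + 1·5 = 14.5.

14.5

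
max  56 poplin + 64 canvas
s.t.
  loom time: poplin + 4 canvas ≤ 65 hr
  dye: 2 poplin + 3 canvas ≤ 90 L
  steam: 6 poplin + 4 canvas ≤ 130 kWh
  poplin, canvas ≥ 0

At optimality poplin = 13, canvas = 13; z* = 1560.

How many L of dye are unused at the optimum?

dye used = 2·13 + 3·13 = 65; slack = 90 − 65 = 25.

25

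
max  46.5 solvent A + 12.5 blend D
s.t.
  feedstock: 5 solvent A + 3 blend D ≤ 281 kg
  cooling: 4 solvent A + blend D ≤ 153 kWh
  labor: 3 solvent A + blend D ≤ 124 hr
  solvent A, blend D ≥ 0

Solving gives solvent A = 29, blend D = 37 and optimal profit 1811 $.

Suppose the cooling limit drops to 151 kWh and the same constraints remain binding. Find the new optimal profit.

Binding: cooling and labor. Non-binding: feedstock (25 unused).
Since feedstock is not tight, its dual is 0.
From A_Bᵀ y = c: 4·y_cooling + 3·y_labor = 46.5; 1·y_cooling + 1·y_labor = 12.5.
This yields shadow prices y_cooling = 9, y_labor = 3.5.
Δz = y_cooling·Δb = 9 × (-2) = -18, so new z* = 1811 − 18 = 1793.

1793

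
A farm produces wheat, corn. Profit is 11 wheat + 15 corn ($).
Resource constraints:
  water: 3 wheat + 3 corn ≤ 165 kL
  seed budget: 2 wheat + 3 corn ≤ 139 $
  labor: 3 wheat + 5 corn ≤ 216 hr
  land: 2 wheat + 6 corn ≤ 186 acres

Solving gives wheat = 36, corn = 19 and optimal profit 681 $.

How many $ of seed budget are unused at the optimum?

seed budget used = 2·36 + 3·19 = 129; slack = 139 − 129 = 10.

10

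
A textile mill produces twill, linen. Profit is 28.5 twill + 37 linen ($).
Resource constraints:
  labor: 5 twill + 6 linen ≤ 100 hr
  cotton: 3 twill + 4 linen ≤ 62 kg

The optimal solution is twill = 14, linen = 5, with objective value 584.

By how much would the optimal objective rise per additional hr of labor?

Check each constraint at x*: labor 100/100 (tight); cotton 62/62 (tight).
Dual feasibility on the basic columns requires 5·y_labor + 3·y_cotton = 28.5, 6·y_labor + 4·y_cotton = 37.
→ y_labor = 1.5 and y_cotton = 7.
Shadow price of labor = 1.5.

1.5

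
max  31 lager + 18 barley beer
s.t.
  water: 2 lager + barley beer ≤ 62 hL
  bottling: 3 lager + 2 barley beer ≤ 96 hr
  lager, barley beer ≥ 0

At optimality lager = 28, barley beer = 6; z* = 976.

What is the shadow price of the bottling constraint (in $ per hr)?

At the optimum: water uses 62 of 62 (binding); bottling uses 96 of 96 (binding).
From A_Bᵀ y = c: 2·y_water + 3·y_bottling = 31; 1·y_water + 2·y_bottling = 18.
→ y_water = 8 and y_bottling = 5.
Shadow price of bottling = 5.

5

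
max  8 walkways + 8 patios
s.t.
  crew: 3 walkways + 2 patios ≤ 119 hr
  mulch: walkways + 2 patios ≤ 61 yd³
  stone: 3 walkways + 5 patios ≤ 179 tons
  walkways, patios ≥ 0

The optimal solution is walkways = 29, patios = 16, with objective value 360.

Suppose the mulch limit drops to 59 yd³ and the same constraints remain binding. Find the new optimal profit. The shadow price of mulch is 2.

356

Δb = -2, so new z* = 360 + (2)·(-2) = 360 − 4 = 356.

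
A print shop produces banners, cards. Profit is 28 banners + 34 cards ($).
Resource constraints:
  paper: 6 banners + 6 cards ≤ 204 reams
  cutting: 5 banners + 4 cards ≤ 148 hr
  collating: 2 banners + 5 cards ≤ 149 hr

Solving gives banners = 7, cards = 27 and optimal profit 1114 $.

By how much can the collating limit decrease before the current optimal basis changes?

Binding constraints: paper, collating. The basis is B = [[6,6],[2,5]] with det 18.
Per unit decrease in collating, x* moves by d = (0.3333, -0.3333).
The basis stays optimal until cutting becomes binding; allowable decrease = 15 hr.

15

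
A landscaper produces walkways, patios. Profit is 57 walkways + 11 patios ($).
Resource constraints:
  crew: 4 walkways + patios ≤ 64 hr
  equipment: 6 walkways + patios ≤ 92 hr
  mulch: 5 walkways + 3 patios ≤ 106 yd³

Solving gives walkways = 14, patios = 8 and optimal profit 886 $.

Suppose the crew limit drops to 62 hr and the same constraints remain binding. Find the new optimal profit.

Binding: crew and equipment. Non-binding: mulch (12 unused).
Slack constraints have shadow price 0 (complementary slackness).
From A_Bᵀ y = c: 4·y_crew + 6·y_equipment = 57; 1·y_crew + 1·y_equipment = 11.
→ y_crew = 4.5 and y_equipment = 6.5.
Δz = y_crew·Δb = 4.5 × (-2) = -9, so new z* = 886 − 9 = 877.

877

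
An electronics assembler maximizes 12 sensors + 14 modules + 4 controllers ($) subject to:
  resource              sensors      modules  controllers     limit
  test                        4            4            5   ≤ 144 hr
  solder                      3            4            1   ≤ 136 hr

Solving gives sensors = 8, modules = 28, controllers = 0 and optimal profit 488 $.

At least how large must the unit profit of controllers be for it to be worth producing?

9.5

At the optimum: test uses 144 of 144 (binding); solder uses 136 of 136 (binding).
The binding rows give the dual system: 4·y_test + 3·y_solder = 12 and 4·y_test + 4·y_solder = 14.
This yields shadow prices y_test = 1.5, y_solder = 2.
controllers enters the basis when its profit ≥ yᵀa₃ = 1.5·5 + 2·1 = 9.5.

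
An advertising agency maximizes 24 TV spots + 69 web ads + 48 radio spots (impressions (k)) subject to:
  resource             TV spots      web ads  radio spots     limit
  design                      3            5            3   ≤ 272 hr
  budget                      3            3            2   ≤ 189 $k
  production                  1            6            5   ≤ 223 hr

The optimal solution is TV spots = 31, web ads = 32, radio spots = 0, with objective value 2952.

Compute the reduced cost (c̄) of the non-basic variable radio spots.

At the optimum: design uses 253 of 272 (slack = 19); budget uses 189 of 189 (binding); production uses 223 of 223 (binding).
Slack constraints have shadow price 0 (complementary slackness).
The binding rows give the dual system: 3·y_budget + 1·y_production = 24 and 3·y_budget + 6·y_production = 69.
This yields shadow prices y_budget = 5, y_production = 9.
Reduced cost of radio spots: c₃ − yᵀa₃ = 48 − (5·2 + 9·5) = 48 − 55 = -7.

-7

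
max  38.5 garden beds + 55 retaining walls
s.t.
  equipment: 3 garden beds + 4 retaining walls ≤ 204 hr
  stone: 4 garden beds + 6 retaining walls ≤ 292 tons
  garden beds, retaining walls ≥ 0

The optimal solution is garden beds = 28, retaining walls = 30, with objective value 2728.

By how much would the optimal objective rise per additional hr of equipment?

5.5

Check each constraint at x*: equipment 204/204 (tight); stone 292/292 (tight).
From A_Bᵀ y = c: 3·y_equipment + 4·y_stone = 38.5; 4·y_equipment + 6·y_stone = 55.
This yields shadow prices y_equipment = 5.5, y_stone = 5.5.
Shadow price of equipment = 5.5.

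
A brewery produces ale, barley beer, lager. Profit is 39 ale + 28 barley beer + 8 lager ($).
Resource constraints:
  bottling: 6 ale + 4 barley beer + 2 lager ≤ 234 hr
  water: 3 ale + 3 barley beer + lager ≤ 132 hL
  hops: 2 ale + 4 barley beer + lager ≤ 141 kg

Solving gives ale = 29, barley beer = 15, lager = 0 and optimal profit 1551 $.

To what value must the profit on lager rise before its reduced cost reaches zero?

13

Check each constraint at x*: bottling 234/234 (tight); water 132/132 (tight); hops 118/141 (slack 23).
By complementary slackness, y = 0 for the non-binding constraint.
Dual feasibility on the basic columns requires 6·y_bottling + 3·y_water = 39, 4·y_bottling + 3·y_water = 28.
This yields shadow prices y_bottling = 5.5, y_water = 2.
lager enters the basis when its profit ≥ yᵀa₃ = 5.5·2 + 2·1 = 13.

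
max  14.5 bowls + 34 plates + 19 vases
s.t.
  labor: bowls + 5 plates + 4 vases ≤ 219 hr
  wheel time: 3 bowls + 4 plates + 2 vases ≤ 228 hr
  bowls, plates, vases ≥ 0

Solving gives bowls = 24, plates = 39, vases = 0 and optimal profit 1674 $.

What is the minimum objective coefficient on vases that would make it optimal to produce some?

23

Both labor and wheel time are binding at x*.
Dual feasibility on the basic columns requires 1·y_labor + 3·y_wheel time = 14.5, 5·y_labor + 4·y_wheel time = 34.
Solving: y_labor = 4, y_wheel time = 3.5.
vases enters the basis when its profit ≥ yᵀa₃ = 4·4 + 3.5·2 = 23.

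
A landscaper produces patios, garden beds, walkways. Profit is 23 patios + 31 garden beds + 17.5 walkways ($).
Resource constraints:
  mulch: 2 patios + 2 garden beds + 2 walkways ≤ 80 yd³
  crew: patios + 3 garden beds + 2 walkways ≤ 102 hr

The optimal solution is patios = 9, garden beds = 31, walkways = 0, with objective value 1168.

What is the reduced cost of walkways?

-9.5

At the optimum: mulch uses 80 of 80 (binding); crew uses 102 of 102 (binding).
From A_Bᵀ y = c: 2·y_mulch + 1·y_crew = 23; 2·y_mulch + 3·y_crew = 31.
→ y_mulch = 9.5 and y_crew = 4.
Reduced cost of walkways: c₃ − yᵀa₃ = 17.5 − (9.5·2 + 4·2) = 17.5 − 27 = -9.5.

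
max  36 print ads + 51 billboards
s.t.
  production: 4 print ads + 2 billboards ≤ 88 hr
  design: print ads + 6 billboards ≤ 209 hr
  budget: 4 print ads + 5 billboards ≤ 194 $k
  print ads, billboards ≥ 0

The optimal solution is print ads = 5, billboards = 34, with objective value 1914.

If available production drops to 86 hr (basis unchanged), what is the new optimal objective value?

Check each constraint at x*: production 88/88 (tight); design 209/209 (tight); budget 190/194 (slack 4).
By complementary slackness, y = 0 for the non-binding constraint.
Dual feasibility on the basic columns requires 4·y_production + 1·y_design = 36, 2·y_production + 6·y_design = 51.
This yields shadow prices y_production = 7.5, y_design = 6.
Δz = y_production·Δb = 7.5 × (-2) = -15, so new z* = 1914 − 15 = 1899.

1899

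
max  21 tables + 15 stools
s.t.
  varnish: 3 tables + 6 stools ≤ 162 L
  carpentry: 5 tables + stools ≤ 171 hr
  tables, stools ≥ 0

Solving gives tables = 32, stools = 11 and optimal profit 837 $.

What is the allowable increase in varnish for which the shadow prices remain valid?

864

Binding constraints: varnish, carpentry. The basis is B = [[3,6],[5,1]] with det -27.
Per unit increase in varnish, x* moves by d = (-0.037, 0.1852).
The basis stays optimal until tables reaches 0; allowable increase = 864 L.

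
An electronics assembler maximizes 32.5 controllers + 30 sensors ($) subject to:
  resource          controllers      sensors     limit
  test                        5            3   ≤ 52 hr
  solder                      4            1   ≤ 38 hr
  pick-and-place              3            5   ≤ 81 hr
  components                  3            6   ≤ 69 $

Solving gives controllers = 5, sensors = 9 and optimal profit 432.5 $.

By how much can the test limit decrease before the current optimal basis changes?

17.5

Binding constraints: test, components. The basis is B = [[5,3],[3,6]] with det 21.
Per unit decrease in test, x* moves by d = (-0.2857, 0.1429).
The basis stays optimal until controllers reaches 0; allowable decrease = 17.5 hr.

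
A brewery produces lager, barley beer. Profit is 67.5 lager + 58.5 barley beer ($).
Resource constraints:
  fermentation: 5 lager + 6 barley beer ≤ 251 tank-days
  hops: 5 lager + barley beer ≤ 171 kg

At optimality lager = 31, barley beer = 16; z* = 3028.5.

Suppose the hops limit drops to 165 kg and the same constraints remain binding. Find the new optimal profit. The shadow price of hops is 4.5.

3001.5

Δb = -6, so new z* = 3028.5 + (4.5)·(-6) = 3028.5 − 27 = 3001.5.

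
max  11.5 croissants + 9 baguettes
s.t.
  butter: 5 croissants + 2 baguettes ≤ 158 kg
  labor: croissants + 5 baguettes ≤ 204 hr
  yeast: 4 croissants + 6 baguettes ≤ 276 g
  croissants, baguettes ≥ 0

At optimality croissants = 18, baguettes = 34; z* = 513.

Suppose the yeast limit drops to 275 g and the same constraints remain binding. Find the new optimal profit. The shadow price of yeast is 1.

Δb = -1, so new z* = 513 + (1)·(-1) = 513 − 1 = 512.

512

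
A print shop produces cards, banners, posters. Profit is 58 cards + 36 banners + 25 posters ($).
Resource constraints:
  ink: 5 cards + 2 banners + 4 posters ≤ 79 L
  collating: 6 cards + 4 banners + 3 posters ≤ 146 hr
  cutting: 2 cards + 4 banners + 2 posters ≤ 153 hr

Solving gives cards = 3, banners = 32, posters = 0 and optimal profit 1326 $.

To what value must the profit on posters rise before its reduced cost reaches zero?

At the optimum: ink uses 79 of 79 (binding); collating uses 146 of 146 (binding); cutting uses 134 of 153 (slack = 19).
Slack constraints have shadow price 0 (complementary slackness).
Dual feasibility on the basic columns requires 5·y_ink + 6·y_collating = 58, 2·y_ink + 4·y_collating = 36.
Solving: y_ink = 2, y_collating = 8.
posters enters the basis when its profit ≥ yᵀa₃ = 2·4 + 8·3 = 32.

32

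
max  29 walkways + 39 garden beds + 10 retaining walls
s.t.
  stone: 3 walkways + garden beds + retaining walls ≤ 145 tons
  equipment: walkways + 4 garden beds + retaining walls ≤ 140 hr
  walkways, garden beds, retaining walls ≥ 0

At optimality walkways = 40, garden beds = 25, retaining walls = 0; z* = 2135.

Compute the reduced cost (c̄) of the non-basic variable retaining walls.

-5

At the optimum: stone uses 145 of 145 (binding); equipment uses 140 of 140 (binding).
From A_Bᵀ y = c: 3·y_stone + 1·y_equipment = 29; 1·y_stone + 4·y_equipment = 39.
Solving: y_stone = 7, y_equipment = 8.
Reduced cost of retaining walls: c₃ − yᵀa₃ = 10 − (7·1 + 8·1) = 10 − 15 = -5.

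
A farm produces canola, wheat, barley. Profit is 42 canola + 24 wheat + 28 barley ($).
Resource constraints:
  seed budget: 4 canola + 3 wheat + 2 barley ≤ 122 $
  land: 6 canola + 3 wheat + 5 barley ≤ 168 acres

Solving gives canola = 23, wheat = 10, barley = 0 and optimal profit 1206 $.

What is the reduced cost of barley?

-3

At the optimum: seed budget uses 122 of 122 (binding); land uses 168 of 168 (binding).
From A_Bᵀ y = c: 4·y_seed budget + 6·y_land = 42; 3·y_seed budget + 3·y_land = 24.
This yields shadow prices y_seed budget = 3, y_land = 5.
Reduced cost of barley: c₃ − yᵀa₃ = 28 − (3·2 + 5·5) = 28 − 31 = -3.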